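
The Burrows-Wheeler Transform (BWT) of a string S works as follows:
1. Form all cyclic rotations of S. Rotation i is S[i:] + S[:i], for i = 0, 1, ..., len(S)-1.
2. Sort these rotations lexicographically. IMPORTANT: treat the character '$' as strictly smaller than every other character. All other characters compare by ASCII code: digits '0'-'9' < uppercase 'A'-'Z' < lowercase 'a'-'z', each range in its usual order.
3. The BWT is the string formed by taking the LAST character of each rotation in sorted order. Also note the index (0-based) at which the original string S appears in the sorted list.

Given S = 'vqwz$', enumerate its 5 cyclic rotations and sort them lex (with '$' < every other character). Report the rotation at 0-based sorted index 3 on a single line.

Answer: wz$vq

Derivation:
All 5 rotations (rotation i = S[i:]+S[:i]):
  rot[0] = vqwz$
  rot[1] = qwz$v
  rot[2] = wz$vq
  rot[3] = z$vqw
  rot[4] = $vqwz
Sorted (with $ < everything):
  sorted[0] = $vqwz
  sorted[1] = qwz$v
  sorted[2] = vqwz$
  sorted[3] = wz$vq
  sorted[4] = z$vqw
sorted[3] = wz$vq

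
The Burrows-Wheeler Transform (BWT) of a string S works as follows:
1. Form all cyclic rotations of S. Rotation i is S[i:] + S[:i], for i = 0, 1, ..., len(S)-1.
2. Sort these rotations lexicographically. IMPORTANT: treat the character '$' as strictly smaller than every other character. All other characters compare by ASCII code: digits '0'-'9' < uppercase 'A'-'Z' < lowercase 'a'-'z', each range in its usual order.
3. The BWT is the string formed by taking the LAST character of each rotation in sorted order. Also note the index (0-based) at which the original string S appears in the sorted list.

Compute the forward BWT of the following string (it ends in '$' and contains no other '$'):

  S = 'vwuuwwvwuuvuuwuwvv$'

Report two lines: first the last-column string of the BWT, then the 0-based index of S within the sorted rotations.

Answer: vwvwuuwuvuww$vvuuwu
12

Derivation:
All 19 rotations (rotation i = S[i:]+S[:i]):
  rot[0] = vwuuwwvwuuvuuwuwvv$
  rot[1] = wuuwwvwuuvuuwuwvv$v
  rot[2] = uuwwvwuuvuuwuwvv$vw
  rot[3] = uwwvwuuvuuwuwvv$vwu
  rot[4] = wwvwuuvuuwuwvv$vwuu
  rot[5] = wvwuuvuuwuwvv$vwuuw
  rot[6] = vwuuvuuwuwvv$vwuuww
  rot[7] = wuuvuuwuwvv$vwuuwwv
  rot[8] = uuvuuwuwvv$vwuuwwvw
  rot[9] = uvuuwuwvv$vwuuwwvwu
  rot[10] = vuuwuwvv$vwuuwwvwuu
  rot[11] = uuwuwvv$vwuuwwvwuuv
  rot[12] = uwuwvv$vwuuwwvwuuvu
  rot[13] = wuwvv$vwuuwwvwuuvuu
  rot[14] = uwvv$vwuuwwvwuuvuuw
  rot[15] = wvv$vwuuwwvwuuvuuwu
  rot[16] = vv$vwuuwwvwuuvuuwuw
  rot[17] = v$vwuuwwvwuuvuuwuwv
  rot[18] = $vwuuwwvwuuvuuwuwvv
Sorted (with $ < everything):
  sorted[0] = $vwuuwwvwuuvuuwuwvv  (last char: 'v')
  sorted[1] = uuvuuwuwvv$vwuuwwvw  (last char: 'w')
  sorted[2] = uuwuwvv$vwuuwwvwuuv  (last char: 'v')
  sorted[3] = uuwwvwuuvuuwuwvv$vw  (last char: 'w')
  sorted[4] = uvuuwuwvv$vwuuwwvwu  (last char: 'u')
  sorted[5] = uwuwvv$vwuuwwvwuuvu  (last char: 'u')
  sorted[6] = uwvv$vwuuwwvwuuvuuw  (last char: 'w')
  sorted[7] = uwwvwuuvuuwuwvv$vwu  (last char: 'u')
  sorted[8] = v$vwuuwwvwuuvuuwuwv  (last char: 'v')
  sorted[9] = vuuwuwvv$vwuuwwvwuu  (last char: 'u')
  sorted[10] = vv$vwuuwwvwuuvuuwuw  (last char: 'w')
  sorted[11] = vwuuvuuwuwvv$vwuuww  (last char: 'w')
  sorted[12] = vwuuwwvwuuvuuwuwvv$  (last char: '$')
  sorted[13] = wuuvuuwuwvv$vwuuwwv  (last char: 'v')
  sorted[14] = wuuwwvwuuvuuwuwvv$v  (last char: 'v')
  sorted[15] = wuwvv$vwuuwwvwuuvuu  (last char: 'u')
  sorted[16] = wvv$vwuuwwvwuuvuuwu  (last char: 'u')
  sorted[17] = wvwuuvuuwuwvv$vwuuw  (last char: 'w')
  sorted[18] = wwvwuuvuuwuwvv$vwuu  (last char: 'u')
Last column: vwvwuuwuvuww$vvuuwu
Original string S is at sorted index 12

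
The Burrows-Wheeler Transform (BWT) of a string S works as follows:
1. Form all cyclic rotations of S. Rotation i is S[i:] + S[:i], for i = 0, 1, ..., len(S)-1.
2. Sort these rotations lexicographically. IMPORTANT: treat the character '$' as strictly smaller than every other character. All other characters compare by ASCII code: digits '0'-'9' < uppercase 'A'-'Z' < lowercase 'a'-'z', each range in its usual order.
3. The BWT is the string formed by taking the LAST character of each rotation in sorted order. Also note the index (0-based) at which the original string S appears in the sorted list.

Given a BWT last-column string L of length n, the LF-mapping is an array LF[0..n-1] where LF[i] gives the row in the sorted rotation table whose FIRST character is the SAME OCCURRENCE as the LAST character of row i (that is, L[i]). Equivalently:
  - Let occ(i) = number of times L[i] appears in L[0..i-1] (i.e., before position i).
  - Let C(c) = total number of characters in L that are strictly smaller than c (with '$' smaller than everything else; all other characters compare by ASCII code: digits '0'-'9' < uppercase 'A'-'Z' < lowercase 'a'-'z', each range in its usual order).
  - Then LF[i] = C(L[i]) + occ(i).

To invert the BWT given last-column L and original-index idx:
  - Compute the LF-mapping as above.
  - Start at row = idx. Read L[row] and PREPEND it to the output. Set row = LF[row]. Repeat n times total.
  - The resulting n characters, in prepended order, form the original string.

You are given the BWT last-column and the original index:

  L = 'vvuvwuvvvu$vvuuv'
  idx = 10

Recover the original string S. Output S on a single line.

Answer: vvuuuvwuvvvvuvv$

Derivation:
LF mapping: 6 7 1 8 15 2 9 10 11 3 0 12 13 4 5 14
Walk LF starting at row 10, prepending L[row]:
  step 1: row=10, L[10]='$', prepend. Next row=LF[10]=0
  step 2: row=0, L[0]='v', prepend. Next row=LF[0]=6
  step 3: row=6, L[6]='v', prepend. Next row=LF[6]=9
  step 4: row=9, L[9]='u', prepend. Next row=LF[9]=3
  step 5: row=3, L[3]='v', prepend. Next row=LF[3]=8
  step 6: row=8, L[8]='v', prepend. Next row=LF[8]=11
  step 7: row=11, L[11]='v', prepend. Next row=LF[11]=12
  step 8: row=12, L[12]='v', prepend. Next row=LF[12]=13
  step 9: row=13, L[13]='u', prepend. Next row=LF[13]=4
  step 10: row=4, L[4]='w', prepend. Next row=LF[4]=15
  step 11: row=15, L[15]='v', prepend. Next row=LF[15]=14
  step 12: row=14, L[14]='u', prepend. Next row=LF[14]=5
  step 13: row=5, L[5]='u', prepend. Next row=LF[5]=2
  step 14: row=2, L[2]='u', prepend. Next row=LF[2]=1
  step 15: row=1, L[1]='v', prepend. Next row=LF[1]=7
  step 16: row=7, L[7]='v', prepend. Next row=LF[7]=10
Reversed output: vvuuuvwuvvvvuvv$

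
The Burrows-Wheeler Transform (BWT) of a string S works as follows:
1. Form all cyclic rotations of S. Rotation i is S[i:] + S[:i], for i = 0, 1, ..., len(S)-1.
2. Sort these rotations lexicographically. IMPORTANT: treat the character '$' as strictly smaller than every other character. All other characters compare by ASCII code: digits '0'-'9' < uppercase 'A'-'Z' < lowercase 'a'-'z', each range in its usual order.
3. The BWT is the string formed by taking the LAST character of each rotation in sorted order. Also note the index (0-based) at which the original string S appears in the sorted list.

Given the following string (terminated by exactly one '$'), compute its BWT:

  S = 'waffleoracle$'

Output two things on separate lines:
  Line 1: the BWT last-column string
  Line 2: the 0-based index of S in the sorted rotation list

All 13 rotations (rotation i = S[i:]+S[:i]):
  rot[0] = waffleoracle$
  rot[1] = affleoracle$w
  rot[2] = ffleoracle$wa
  rot[3] = fleoracle$waf
  rot[4] = leoracle$waff
  rot[5] = eoracle$waffl
  rot[6] = oracle$waffle
  rot[7] = racle$waffleo
  rot[8] = acle$waffleor
  rot[9] = cle$waffleora
  rot[10] = le$waffleorac
  rot[11] = e$waffleoracl
  rot[12] = $waffleoracle
Sorted (with $ < everything):
  sorted[0] = $waffleoracle  (last char: 'e')
  sorted[1] = acle$waffleor  (last char: 'r')
  sorted[2] = affleoracle$w  (last char: 'w')
  sorted[3] = cle$waffleora  (last char: 'a')
  sorted[4] = e$waffleoracl  (last char: 'l')
  sorted[5] = eoracle$waffl  (last char: 'l')
  sorted[6] = ffleoracle$wa  (last char: 'a')
  sorted[7] = fleoracle$waf  (last char: 'f')
  sorted[8] = le$waffleorac  (last char: 'c')
  sorted[9] = leoracle$waff  (last char: 'f')
  sorted[10] = oracle$waffle  (last char: 'e')
  sorted[11] = racle$waffleo  (last char: 'o')
  sorted[12] = waffleoracle$  (last char: '$')
Last column: erwallafcfeo$
Original string S is at sorted index 12

Answer: erwallafcfeo$
12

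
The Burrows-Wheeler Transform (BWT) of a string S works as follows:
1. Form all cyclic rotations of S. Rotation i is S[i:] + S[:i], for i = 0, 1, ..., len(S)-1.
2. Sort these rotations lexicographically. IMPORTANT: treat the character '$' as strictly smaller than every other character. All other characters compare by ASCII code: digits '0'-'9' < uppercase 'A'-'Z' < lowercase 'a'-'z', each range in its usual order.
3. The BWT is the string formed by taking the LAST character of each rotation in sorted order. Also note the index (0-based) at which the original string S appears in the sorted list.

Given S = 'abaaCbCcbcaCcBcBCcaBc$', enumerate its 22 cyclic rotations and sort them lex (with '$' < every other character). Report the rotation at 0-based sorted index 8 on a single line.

All 22 rotations (rotation i = S[i:]+S[:i]):
  rot[0] = abaaCbCcbcaCcBcBCcaBc$
  rot[1] = baaCbCcbcaCcBcBCcaBc$a
  rot[2] = aaCbCcbcaCcBcBCcaBc$ab
  rot[3] = aCbCcbcaCcBcBCcaBc$aba
  rot[4] = CbCcbcaCcBcBCcaBc$abaa
  rot[5] = bCcbcaCcBcBCcaBc$abaaC
  rot[6] = CcbcaCcBcBCcaBc$abaaCb
  rot[7] = cbcaCcBcBCcaBc$abaaCbC
  rot[8] = bcaCcBcBCcaBc$abaaCbCc
  rot[9] = caCcBcBCcaBc$abaaCbCcb
  rot[10] = aCcBcBCcaBc$abaaCbCcbc
  rot[11] = CcBcBCcaBc$abaaCbCcbca
  rot[12] = cBcBCcaBc$abaaCbCcbcaC
  rot[13] = BcBCcaBc$abaaCbCcbcaCc
  rot[14] = cBCcaBc$abaaCbCcbcaCcB
  rot[15] = BCcaBc$abaaCbCcbcaCcBc
  rot[16] = CcaBc$abaaCbCcbcaCcBcB
  rot[17] = caBc$abaaCbCcbcaCcBcBC
  rot[18] = aBc$abaaCbCcbcaCcBcBCc
  rot[19] = Bc$abaaCbCcbcaCcBcBCca
  rot[20] = c$abaaCbCcbcaCcBcBCcaB
  rot[21] = $abaaCbCcbcaCcBcBCcaBc
Sorted (with $ < everything):
  sorted[0] = $abaaCbCcbcaCcBcBCcaBc
  sorted[1] = BCcaBc$abaaCbCcbcaCcBc
  sorted[2] = Bc$abaaCbCcbcaCcBcBCca
  sorted[3] = BcBCcaBc$abaaCbCcbcaCc
  sorted[4] = CbCcbcaCcBcBCcaBc$abaa
  sorted[5] = CcBcBCcaBc$abaaCbCcbca
  sorted[6] = CcaBc$abaaCbCcbcaCcBcB
  sorted[7] = CcbcaCcBcBCcaBc$abaaCb
  sorted[8] = aBc$abaaCbCcbcaCcBcBCc
  sorted[9] = aCbCcbcaCcBcBCcaBc$aba
  sorted[10] = aCcBcBCcaBc$abaaCbCcbc
  sorted[11] = aaCbCcbcaCcBcBCcaBc$ab
  sorted[12] = abaaCbCcbcaCcBcBCcaBc$
  sorted[13] = bCcbcaCcBcBCcaBc$abaaC
  sorted[14] = baaCbCcbcaCcBcBCcaBc$a
  sorted[15] = bcaCcBcBCcaBc$abaaCbCc
  sorted[16] = c$abaaCbCcbcaCcBcBCcaB
  sorted[17] = cBCcaBc$abaaCbCcbcaCcB
  sorted[18] = cBcBCcaBc$abaaCbCcbcaC
  sorted[19] = caBc$abaaCbCcbcaCcBcBC
  sorted[20] = caCcBcBCcaBc$abaaCbCcb
  sorted[21] = cbcaCcBcBCcaBc$abaaCbC
sorted[8] = aBc$abaaCbCcbcaCcBcBCc

Answer: aBc$abaaCbCcbcaCcBcBCc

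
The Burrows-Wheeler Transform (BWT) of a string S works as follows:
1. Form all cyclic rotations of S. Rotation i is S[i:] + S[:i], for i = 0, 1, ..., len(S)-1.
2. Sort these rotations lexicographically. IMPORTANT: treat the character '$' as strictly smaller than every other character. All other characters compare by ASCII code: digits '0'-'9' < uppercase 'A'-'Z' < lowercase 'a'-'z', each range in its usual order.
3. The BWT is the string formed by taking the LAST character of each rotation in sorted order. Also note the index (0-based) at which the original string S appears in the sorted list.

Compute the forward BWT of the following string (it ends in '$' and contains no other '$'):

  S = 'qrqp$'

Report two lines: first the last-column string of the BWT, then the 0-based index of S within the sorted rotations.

All 5 rotations (rotation i = S[i:]+S[:i]):
  rot[0] = qrqp$
  rot[1] = rqp$q
  rot[2] = qp$qr
  rot[3] = p$qrq
  rot[4] = $qrqp
Sorted (with $ < everything):
  sorted[0] = $qrqp  (last char: 'p')
  sorted[1] = p$qrq  (last char: 'q')
  sorted[2] = qp$qr  (last char: 'r')
  sorted[3] = qrqp$  (last char: '$')
  sorted[4] = rqp$q  (last char: 'q')
Last column: pqr$q
Original string S is at sorted index 3

Answer: pqr$q
3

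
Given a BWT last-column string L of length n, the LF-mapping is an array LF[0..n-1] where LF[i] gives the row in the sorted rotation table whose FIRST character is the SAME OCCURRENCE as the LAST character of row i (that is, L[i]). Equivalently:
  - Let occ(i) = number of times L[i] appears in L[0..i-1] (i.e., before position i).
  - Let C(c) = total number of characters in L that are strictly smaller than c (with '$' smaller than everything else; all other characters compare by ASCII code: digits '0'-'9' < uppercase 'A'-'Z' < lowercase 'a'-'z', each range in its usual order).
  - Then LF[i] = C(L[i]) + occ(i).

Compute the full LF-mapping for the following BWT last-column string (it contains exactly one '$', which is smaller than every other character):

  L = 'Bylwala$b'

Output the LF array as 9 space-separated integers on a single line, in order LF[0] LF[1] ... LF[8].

Answer: 1 8 5 7 2 6 3 0 4

Derivation:
Char counts: '$':1, 'B':1, 'a':2, 'b':1, 'l':2, 'w':1, 'y':1
C (first-col start): C('$')=0, C('B')=1, C('a')=2, C('b')=4, C('l')=5, C('w')=7, C('y')=8
L[0]='B': occ=0, LF[0]=C('B')+0=1+0=1
L[1]='y': occ=0, LF[1]=C('y')+0=8+0=8
L[2]='l': occ=0, LF[2]=C('l')+0=5+0=5
L[3]='w': occ=0, LF[3]=C('w')+0=7+0=7
L[4]='a': occ=0, LF[4]=C('a')+0=2+0=2
L[5]='l': occ=1, LF[5]=C('l')+1=5+1=6
L[6]='a': occ=1, LF[6]=C('a')+1=2+1=3
L[7]='$': occ=0, LF[7]=C('$')+0=0+0=0
L[8]='b': occ=0, LF[8]=C('b')+0=4+0=4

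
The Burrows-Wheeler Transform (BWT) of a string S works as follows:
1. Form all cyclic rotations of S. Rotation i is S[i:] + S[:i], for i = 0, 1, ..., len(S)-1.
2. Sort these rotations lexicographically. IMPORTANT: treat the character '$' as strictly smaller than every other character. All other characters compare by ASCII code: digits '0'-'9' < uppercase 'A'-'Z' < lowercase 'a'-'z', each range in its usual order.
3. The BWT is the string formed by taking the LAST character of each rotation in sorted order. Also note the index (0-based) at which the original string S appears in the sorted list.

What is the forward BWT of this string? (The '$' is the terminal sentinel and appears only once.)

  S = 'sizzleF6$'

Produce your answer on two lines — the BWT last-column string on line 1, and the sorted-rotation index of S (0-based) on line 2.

Answer: 6Felsz$zi
6

Derivation:
All 9 rotations (rotation i = S[i:]+S[:i]):
  rot[0] = sizzleF6$
  rot[1] = izzleF6$s
  rot[2] = zzleF6$si
  rot[3] = zleF6$siz
  rot[4] = leF6$sizz
  rot[5] = eF6$sizzl
  rot[6] = F6$sizzle
  rot[7] = 6$sizzleF
  rot[8] = $sizzleF6
Sorted (with $ < everything):
  sorted[0] = $sizzleF6  (last char: '6')
  sorted[1] = 6$sizzleF  (last char: 'F')
  sorted[2] = F6$sizzle  (last char: 'e')
  sorted[3] = eF6$sizzl  (last char: 'l')
  sorted[4] = izzleF6$s  (last char: 's')
  sorted[5] = leF6$sizz  (last char: 'z')
  sorted[6] = sizzleF6$  (last char: '$')
  sorted[7] = zleF6$siz  (last char: 'z')
  sorted[8] = zzleF6$si  (last char: 'i')
Last column: 6Felsz$zi
Original string S is at sorted index 6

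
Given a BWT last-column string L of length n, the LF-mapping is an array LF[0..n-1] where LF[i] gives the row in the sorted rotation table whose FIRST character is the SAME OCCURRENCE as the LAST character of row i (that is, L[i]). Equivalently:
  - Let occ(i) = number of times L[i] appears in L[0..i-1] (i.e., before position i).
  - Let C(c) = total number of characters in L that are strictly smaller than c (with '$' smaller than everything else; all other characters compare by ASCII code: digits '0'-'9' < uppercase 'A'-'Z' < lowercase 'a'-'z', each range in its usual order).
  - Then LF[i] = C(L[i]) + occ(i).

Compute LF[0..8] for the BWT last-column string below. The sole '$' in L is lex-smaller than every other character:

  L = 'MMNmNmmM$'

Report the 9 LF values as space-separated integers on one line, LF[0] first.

Char counts: '$':1, 'M':3, 'N':2, 'm':3
C (first-col start): C('$')=0, C('M')=1, C('N')=4, C('m')=6
L[0]='M': occ=0, LF[0]=C('M')+0=1+0=1
L[1]='M': occ=1, LF[1]=C('M')+1=1+1=2
L[2]='N': occ=0, LF[2]=C('N')+0=4+0=4
L[3]='m': occ=0, LF[3]=C('m')+0=6+0=6
L[4]='N': occ=1, LF[4]=C('N')+1=4+1=5
L[5]='m': occ=1, LF[5]=C('m')+1=6+1=7
L[6]='m': occ=2, LF[6]=C('m')+2=6+2=8
L[7]='M': occ=2, LF[7]=C('M')+2=1+2=3
L[8]='$': occ=0, LF[8]=C('$')+0=0+0=0

Answer: 1 2 4 6 5 7 8 3 0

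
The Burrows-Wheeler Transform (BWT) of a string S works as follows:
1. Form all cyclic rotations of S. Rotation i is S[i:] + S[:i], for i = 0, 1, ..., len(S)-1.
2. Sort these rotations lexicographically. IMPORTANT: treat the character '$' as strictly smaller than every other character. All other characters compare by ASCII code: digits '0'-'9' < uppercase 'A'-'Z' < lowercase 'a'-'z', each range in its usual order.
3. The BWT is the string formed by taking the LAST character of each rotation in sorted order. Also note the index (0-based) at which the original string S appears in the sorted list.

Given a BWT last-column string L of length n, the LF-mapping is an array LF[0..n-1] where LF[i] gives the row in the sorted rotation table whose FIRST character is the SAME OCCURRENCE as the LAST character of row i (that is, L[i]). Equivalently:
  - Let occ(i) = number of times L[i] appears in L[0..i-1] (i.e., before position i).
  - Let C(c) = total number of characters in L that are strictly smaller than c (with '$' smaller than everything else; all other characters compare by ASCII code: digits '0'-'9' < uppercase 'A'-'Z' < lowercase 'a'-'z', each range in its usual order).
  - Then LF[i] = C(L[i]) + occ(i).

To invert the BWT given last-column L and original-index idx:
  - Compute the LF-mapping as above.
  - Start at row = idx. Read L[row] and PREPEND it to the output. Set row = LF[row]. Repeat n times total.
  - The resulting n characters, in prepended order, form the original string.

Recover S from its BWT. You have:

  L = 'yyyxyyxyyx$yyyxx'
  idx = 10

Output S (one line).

LF mapping: 6 7 8 1 9 10 2 11 12 3 0 13 14 15 4 5
Walk LF starting at row 10, prepending L[row]:
  step 1: row=10, L[10]='$', prepend. Next row=LF[10]=0
  step 2: row=0, L[0]='y', prepend. Next row=LF[0]=6
  step 3: row=6, L[6]='x', prepend. Next row=LF[6]=2
  step 4: row=2, L[2]='y', prepend. Next row=LF[2]=8
  step 5: row=8, L[8]='y', prepend. Next row=LF[8]=12
  step 6: row=12, L[12]='y', prepend. Next row=LF[12]=14
  step 7: row=14, L[14]='x', prepend. Next row=LF[14]=4
  step 8: row=4, L[4]='y', prepend. Next row=LF[4]=9
  step 9: row=9, L[9]='x', prepend. Next row=LF[9]=3
  step 10: row=3, L[3]='x', prepend. Next row=LF[3]=1
  step 11: row=1, L[1]='y', prepend. Next row=LF[1]=7
  step 12: row=7, L[7]='y', prepend. Next row=LF[7]=11
  step 13: row=11, L[11]='y', prepend. Next row=LF[11]=13
  step 14: row=13, L[13]='y', prepend. Next row=LF[13]=15
  step 15: row=15, L[15]='x', prepend. Next row=LF[15]=5
  step 16: row=5, L[5]='y', prepend. Next row=LF[5]=10
Reversed output: yxyyyyxxyxyyyxy$

Answer: yxyyyyxxyxyyyxy$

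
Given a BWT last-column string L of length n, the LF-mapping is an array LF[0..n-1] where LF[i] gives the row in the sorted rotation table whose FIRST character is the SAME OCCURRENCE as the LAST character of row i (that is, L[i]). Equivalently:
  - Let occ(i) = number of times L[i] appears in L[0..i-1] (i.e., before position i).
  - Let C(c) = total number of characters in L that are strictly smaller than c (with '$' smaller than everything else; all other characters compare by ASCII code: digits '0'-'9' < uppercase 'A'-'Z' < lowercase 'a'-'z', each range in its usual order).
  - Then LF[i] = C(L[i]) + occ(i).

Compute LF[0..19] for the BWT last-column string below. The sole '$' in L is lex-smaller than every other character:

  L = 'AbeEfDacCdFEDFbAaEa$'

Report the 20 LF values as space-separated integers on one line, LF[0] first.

Char counts: '$':1, 'A':2, 'C':1, 'D':2, 'E':3, 'F':2, 'a':3, 'b':2, 'c':1, 'd':1, 'e':1, 'f':1
C (first-col start): C('$')=0, C('A')=1, C('C')=3, C('D')=4, C('E')=6, C('F')=9, C('a')=11, C('b')=14, C('c')=16, C('d')=17, C('e')=18, C('f')=19
L[0]='A': occ=0, LF[0]=C('A')+0=1+0=1
L[1]='b': occ=0, LF[1]=C('b')+0=14+0=14
L[2]='e': occ=0, LF[2]=C('e')+0=18+0=18
L[3]='E': occ=0, LF[3]=C('E')+0=6+0=6
L[4]='f': occ=0, LF[4]=C('f')+0=19+0=19
L[5]='D': occ=0, LF[5]=C('D')+0=4+0=4
L[6]='a': occ=0, LF[6]=C('a')+0=11+0=11
L[7]='c': occ=0, LF[7]=C('c')+0=16+0=16
L[8]='C': occ=0, LF[8]=C('C')+0=3+0=3
L[9]='d': occ=0, LF[9]=C('d')+0=17+0=17
L[10]='F': occ=0, LF[10]=C('F')+0=9+0=9
L[11]='E': occ=1, LF[11]=C('E')+1=6+1=7
L[12]='D': occ=1, LF[12]=C('D')+1=4+1=5
L[13]='F': occ=1, LF[13]=C('F')+1=9+1=10
L[14]='b': occ=1, LF[14]=C('b')+1=14+1=15
L[15]='A': occ=1, LF[15]=C('A')+1=1+1=2
L[16]='a': occ=1, LF[16]=C('a')+1=11+1=12
L[17]='E': occ=2, LF[17]=C('E')+2=6+2=8
L[18]='a': occ=2, LF[18]=C('a')+2=11+2=13
L[19]='$': occ=0, LF[19]=C('$')+0=0+0=0

Answer: 1 14 18 6 19 4 11 16 3 17 9 7 5 10 15 2 12 8 13 0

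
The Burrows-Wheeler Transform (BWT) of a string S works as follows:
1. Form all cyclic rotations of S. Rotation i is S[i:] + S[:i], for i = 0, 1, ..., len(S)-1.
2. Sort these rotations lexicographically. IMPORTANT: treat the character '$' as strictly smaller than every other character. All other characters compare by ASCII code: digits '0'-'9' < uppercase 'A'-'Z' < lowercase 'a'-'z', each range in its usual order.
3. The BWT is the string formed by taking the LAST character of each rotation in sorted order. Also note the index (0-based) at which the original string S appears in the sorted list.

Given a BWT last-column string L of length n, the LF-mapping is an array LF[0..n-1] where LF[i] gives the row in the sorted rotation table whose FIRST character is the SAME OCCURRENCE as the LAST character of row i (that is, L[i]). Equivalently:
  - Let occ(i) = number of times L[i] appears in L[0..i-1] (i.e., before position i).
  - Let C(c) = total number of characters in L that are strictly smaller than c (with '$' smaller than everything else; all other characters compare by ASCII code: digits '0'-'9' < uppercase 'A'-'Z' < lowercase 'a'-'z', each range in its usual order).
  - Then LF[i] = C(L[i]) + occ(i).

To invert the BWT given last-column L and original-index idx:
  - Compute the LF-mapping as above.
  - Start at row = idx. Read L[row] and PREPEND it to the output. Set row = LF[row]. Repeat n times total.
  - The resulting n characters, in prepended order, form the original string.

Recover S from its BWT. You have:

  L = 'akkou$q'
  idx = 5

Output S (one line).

LF mapping: 1 2 3 4 6 0 5
Walk LF starting at row 5, prepending L[row]:
  step 1: row=5, L[5]='$', prepend. Next row=LF[5]=0
  step 2: row=0, L[0]='a', prepend. Next row=LF[0]=1
  step 3: row=1, L[1]='k', prepend. Next row=LF[1]=2
  step 4: row=2, L[2]='k', prepend. Next row=LF[2]=3
  step 5: row=3, L[3]='o', prepend. Next row=LF[3]=4
  step 6: row=4, L[4]='u', prepend. Next row=LF[4]=6
  step 7: row=6, L[6]='q', prepend. Next row=LF[6]=5
Reversed output: quokka$

Answer: quokka$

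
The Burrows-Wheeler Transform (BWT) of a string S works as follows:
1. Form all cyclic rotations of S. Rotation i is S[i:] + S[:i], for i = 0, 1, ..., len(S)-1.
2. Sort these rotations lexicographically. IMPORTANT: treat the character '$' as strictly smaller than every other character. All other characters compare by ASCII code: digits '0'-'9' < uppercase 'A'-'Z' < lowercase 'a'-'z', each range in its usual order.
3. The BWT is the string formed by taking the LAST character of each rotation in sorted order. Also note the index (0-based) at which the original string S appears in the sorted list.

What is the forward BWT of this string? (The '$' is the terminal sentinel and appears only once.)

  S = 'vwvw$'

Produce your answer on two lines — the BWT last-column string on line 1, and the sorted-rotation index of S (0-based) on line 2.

Answer: ww$vv
2

Derivation:
All 5 rotations (rotation i = S[i:]+S[:i]):
  rot[0] = vwvw$
  rot[1] = wvw$v
  rot[2] = vw$vw
  rot[3] = w$vwv
  rot[4] = $vwvw
Sorted (with $ < everything):
  sorted[0] = $vwvw  (last char: 'w')
  sorted[1] = vw$vw  (last char: 'w')
  sorted[2] = vwvw$  (last char: '$')
  sorted[3] = w$vwv  (last char: 'v')
  sorted[4] = wvw$v  (last char: 'v')
Last column: ww$vv
Original string S is at sorted index 2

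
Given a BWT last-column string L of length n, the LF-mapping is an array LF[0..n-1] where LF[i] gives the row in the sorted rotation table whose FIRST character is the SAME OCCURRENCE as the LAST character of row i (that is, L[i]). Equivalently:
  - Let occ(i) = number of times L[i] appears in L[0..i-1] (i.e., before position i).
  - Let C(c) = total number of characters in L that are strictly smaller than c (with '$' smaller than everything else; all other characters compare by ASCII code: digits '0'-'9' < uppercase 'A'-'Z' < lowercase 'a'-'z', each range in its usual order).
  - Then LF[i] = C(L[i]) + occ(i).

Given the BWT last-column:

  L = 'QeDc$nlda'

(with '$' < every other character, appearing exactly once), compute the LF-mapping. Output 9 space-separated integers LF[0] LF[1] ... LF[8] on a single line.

Char counts: '$':1, 'D':1, 'Q':1, 'a':1, 'c':1, 'd':1, 'e':1, 'l':1, 'n':1
C (first-col start): C('$')=0, C('D')=1, C('Q')=2, C('a')=3, C('c')=4, C('d')=5, C('e')=6, C('l')=7, C('n')=8
L[0]='Q': occ=0, LF[0]=C('Q')+0=2+0=2
L[1]='e': occ=0, LF[1]=C('e')+0=6+0=6
L[2]='D': occ=0, LF[2]=C('D')+0=1+0=1
L[3]='c': occ=0, LF[3]=C('c')+0=4+0=4
L[4]='$': occ=0, LF[4]=C('$')+0=0+0=0
L[5]='n': occ=0, LF[5]=C('n')+0=8+0=8
L[6]='l': occ=0, LF[6]=C('l')+0=7+0=7
L[7]='d': occ=0, LF[7]=C('d')+0=5+0=5
L[8]='a': occ=0, LF[8]=C('a')+0=3+0=3

Answer: 2 6 1 4 0 8 7 5 3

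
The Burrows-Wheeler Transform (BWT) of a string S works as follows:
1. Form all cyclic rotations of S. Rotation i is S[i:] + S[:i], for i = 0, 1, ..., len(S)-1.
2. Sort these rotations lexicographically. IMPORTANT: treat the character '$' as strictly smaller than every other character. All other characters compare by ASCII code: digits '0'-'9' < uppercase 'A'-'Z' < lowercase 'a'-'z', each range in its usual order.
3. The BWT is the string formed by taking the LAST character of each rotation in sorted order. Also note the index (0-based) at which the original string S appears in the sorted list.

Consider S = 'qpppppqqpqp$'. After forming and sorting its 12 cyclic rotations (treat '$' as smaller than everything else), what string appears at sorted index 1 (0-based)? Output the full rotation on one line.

Answer: p$qpppppqqpq

Derivation:
All 12 rotations (rotation i = S[i:]+S[:i]):
  rot[0] = qpppppqqpqp$
  rot[1] = pppppqqpqp$q
  rot[2] = ppppqqpqp$qp
  rot[3] = pppqqpqp$qpp
  rot[4] = ppqqpqp$qppp
  rot[5] = pqqpqp$qpppp
  rot[6] = qqpqp$qppppp
  rot[7] = qpqp$qpppppq
  rot[8] = pqp$qpppppqq
  rot[9] = qp$qpppppqqp
  rot[10] = p$qpppppqqpq
  rot[11] = $qpppppqqpqp
Sorted (with $ < everything):
  sorted[0] = $qpppppqqpqp
  sorted[1] = p$qpppppqqpq
  sorted[2] = pppppqqpqp$q
  sorted[3] = ppppqqpqp$qp
  sorted[4] = pppqqpqp$qpp
  sorted[5] = ppqqpqp$qppp
  sorted[6] = pqp$qpppppqq
  sorted[7] = pqqpqp$qpppp
  sorted[8] = qp$qpppppqqp
  sorted[9] = qpppppqqpqp$
  sorted[10] = qpqp$qpppppq
  sorted[11] = qqpqp$qppppp
sorted[1] = p$qpppppqqpq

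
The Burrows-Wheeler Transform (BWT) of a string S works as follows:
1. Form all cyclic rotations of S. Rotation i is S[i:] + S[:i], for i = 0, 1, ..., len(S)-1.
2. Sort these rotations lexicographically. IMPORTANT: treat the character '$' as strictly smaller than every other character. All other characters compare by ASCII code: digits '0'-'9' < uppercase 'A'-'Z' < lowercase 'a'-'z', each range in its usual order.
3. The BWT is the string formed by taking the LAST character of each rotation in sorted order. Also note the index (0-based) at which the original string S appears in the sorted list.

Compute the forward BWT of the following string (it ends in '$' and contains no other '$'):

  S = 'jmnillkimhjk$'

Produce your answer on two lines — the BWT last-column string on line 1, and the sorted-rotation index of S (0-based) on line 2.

All 13 rotations (rotation i = S[i:]+S[:i]):
  rot[0] = jmnillkimhjk$
  rot[1] = mnillkimhjk$j
  rot[2] = nillkimhjk$jm
  rot[3] = illkimhjk$jmn
  rot[4] = llkimhjk$jmni
  rot[5] = lkimhjk$jmnil
  rot[6] = kimhjk$jmnill
  rot[7] = imhjk$jmnillk
  rot[8] = mhjk$jmnillki
  rot[9] = hjk$jmnillkim
  rot[10] = jk$jmnillkimh
  rot[11] = k$jmnillkimhj
  rot[12] = $jmnillkimhjk
Sorted (with $ < everything):
  sorted[0] = $jmnillkimhjk  (last char: 'k')
  sorted[1] = hjk$jmnillkim  (last char: 'm')
  sorted[2] = illkimhjk$jmn  (last char: 'n')
  sorted[3] = imhjk$jmnillk  (last char: 'k')
  sorted[4] = jk$jmnillkimh  (last char: 'h')
  sorted[5] = jmnillkimhjk$  (last char: '$')
  sorted[6] = k$jmnillkimhj  (last char: 'j')
  sorted[7] = kimhjk$jmnill  (last char: 'l')
  sorted[8] = lkimhjk$jmnil  (last char: 'l')
  sorted[9] = llkimhjk$jmni  (last char: 'i')
  sorted[10] = mhjk$jmnillki  (last char: 'i')
  sorted[11] = mnillkimhjk$j  (last char: 'j')
  sorted[12] = nillkimhjk$jm  (last char: 'm')
Last column: kmnkh$jlliijm
Original string S is at sorted index 5

Answer: kmnkh$jlliijm
5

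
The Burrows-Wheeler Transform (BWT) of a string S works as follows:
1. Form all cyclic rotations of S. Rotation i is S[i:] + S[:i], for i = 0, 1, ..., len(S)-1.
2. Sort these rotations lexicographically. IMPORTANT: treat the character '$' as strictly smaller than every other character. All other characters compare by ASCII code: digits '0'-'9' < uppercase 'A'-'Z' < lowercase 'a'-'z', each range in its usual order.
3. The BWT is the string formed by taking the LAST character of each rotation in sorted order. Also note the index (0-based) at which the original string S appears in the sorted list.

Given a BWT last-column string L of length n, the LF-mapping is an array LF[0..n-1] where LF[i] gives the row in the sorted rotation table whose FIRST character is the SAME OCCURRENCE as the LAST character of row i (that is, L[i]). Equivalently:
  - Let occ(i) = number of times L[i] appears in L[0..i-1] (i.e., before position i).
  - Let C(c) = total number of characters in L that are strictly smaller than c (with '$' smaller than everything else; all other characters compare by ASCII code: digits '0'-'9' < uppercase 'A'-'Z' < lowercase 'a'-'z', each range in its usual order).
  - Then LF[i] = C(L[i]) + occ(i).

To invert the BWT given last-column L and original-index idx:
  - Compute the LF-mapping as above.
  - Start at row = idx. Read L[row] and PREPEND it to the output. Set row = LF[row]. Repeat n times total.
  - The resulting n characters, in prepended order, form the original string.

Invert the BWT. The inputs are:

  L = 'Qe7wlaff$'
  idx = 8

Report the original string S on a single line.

Answer: waffle7Q$

Derivation:
LF mapping: 2 4 1 8 7 3 5 6 0
Walk LF starting at row 8, prepending L[row]:
  step 1: row=8, L[8]='$', prepend. Next row=LF[8]=0
  step 2: row=0, L[0]='Q', prepend. Next row=LF[0]=2
  step 3: row=2, L[2]='7', prepend. Next row=LF[2]=1
  step 4: row=1, L[1]='e', prepend. Next row=LF[1]=4
  step 5: row=4, L[4]='l', prepend. Next row=LF[4]=7
  step 6: row=7, L[7]='f', prepend. Next row=LF[7]=6
  step 7: row=6, L[6]='f', prepend. Next row=LF[6]=5
  step 8: row=5, L[5]='a', prepend. Next row=LF[5]=3
  step 9: row=3, L[3]='w', prepend. Next row=LF[3]=8
Reversed output: waffle7Q$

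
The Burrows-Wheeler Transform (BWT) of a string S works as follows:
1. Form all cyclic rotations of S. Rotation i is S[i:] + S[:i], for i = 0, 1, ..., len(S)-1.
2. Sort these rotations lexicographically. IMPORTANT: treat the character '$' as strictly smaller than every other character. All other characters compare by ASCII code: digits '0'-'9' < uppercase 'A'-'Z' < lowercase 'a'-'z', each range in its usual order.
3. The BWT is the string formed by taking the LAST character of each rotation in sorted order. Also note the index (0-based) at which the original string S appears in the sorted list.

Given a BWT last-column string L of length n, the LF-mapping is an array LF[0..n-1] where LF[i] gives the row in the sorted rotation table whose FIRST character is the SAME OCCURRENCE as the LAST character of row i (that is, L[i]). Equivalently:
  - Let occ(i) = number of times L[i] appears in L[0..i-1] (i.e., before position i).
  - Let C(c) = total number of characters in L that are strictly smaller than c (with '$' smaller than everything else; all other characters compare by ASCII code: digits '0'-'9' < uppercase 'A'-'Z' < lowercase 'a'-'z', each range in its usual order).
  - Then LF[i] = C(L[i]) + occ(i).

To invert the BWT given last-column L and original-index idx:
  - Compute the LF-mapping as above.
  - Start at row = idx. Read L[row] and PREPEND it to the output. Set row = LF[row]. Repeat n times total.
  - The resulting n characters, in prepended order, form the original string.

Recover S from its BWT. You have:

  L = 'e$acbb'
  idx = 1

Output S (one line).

LF mapping: 5 0 1 4 2 3
Walk LF starting at row 1, prepending L[row]:
  step 1: row=1, L[1]='$', prepend. Next row=LF[1]=0
  step 2: row=0, L[0]='e', prepend. Next row=LF[0]=5
  step 3: row=5, L[5]='b', prepend. Next row=LF[5]=3
  step 4: row=3, L[3]='c', prepend. Next row=LF[3]=4
  step 5: row=4, L[4]='b', prepend. Next row=LF[4]=2
  step 6: row=2, L[2]='a', prepend. Next row=LF[2]=1
Reversed output: abcbe$

Answer: abcbe$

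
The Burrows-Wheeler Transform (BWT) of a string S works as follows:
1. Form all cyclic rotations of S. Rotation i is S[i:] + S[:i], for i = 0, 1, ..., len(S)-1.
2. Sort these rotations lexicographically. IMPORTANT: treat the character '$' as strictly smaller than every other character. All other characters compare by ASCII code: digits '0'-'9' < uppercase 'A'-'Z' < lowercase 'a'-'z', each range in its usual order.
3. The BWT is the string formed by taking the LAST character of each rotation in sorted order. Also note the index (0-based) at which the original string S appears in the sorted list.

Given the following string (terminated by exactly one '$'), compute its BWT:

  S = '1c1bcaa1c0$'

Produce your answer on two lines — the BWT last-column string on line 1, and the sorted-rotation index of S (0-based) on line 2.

All 11 rotations (rotation i = S[i:]+S[:i]):
  rot[0] = 1c1bcaa1c0$
  rot[1] = c1bcaa1c0$1
  rot[2] = 1bcaa1c0$1c
  rot[3] = bcaa1c0$1c1
  rot[4] = caa1c0$1c1b
  rot[5] = aa1c0$1c1bc
  rot[6] = a1c0$1c1bca
  rot[7] = 1c0$1c1bcaa
  rot[8] = c0$1c1bcaa1
  rot[9] = 0$1c1bcaa1c
  rot[10] = $1c1bcaa1c0
Sorted (with $ < everything):
  sorted[0] = $1c1bcaa1c0  (last char: '0')
  sorted[1] = 0$1c1bcaa1c  (last char: 'c')
  sorted[2] = 1bcaa1c0$1c  (last char: 'c')
  sorted[3] = 1c0$1c1bcaa  (last char: 'a')
  sorted[4] = 1c1bcaa1c0$  (last char: '$')
  sorted[5] = a1c0$1c1bca  (last char: 'a')
  sorted[6] = aa1c0$1c1bc  (last char: 'c')
  sorted[7] = bcaa1c0$1c1  (last char: '1')
  sorted[8] = c0$1c1bcaa1  (last char: '1')
  sorted[9] = c1bcaa1c0$1  (last char: '1')
  sorted[10] = caa1c0$1c1b  (last char: 'b')
Last column: 0cca$ac111b
Original string S is at sorted index 4

Answer: 0cca$ac111b
4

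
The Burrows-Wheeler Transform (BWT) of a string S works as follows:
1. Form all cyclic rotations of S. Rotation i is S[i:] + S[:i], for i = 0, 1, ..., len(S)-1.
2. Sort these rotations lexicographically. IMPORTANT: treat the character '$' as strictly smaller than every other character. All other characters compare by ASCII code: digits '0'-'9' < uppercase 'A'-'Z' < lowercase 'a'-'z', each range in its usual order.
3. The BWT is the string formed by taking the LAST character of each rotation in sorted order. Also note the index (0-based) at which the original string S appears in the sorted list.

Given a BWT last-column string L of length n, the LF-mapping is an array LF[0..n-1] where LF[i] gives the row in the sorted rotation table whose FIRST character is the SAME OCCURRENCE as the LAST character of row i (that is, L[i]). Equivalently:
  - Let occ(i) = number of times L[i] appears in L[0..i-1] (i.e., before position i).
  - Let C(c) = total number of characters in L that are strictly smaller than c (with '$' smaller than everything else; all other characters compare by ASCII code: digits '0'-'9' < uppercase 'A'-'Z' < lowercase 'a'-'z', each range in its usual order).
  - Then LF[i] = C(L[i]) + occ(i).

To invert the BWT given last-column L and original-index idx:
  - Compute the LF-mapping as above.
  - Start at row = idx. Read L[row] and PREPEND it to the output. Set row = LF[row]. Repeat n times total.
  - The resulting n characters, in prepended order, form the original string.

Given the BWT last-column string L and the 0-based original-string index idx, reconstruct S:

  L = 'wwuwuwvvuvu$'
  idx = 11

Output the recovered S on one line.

Answer: wvvvwuuuwuw$

Derivation:
LF mapping: 8 9 1 10 2 11 5 6 3 7 4 0
Walk LF starting at row 11, prepending L[row]:
  step 1: row=11, L[11]='$', prepend. Next row=LF[11]=0
  step 2: row=0, L[0]='w', prepend. Next row=LF[0]=8
  step 3: row=8, L[8]='u', prepend. Next row=LF[8]=3
  step 4: row=3, L[3]='w', prepend. Next row=LF[3]=10
  step 5: row=10, L[10]='u', prepend. Next row=LF[10]=4
  step 6: row=4, L[4]='u', prepend. Next row=LF[4]=2
  step 7: row=2, L[2]='u', prepend. Next row=LF[2]=1
  step 8: row=1, L[1]='w', prepend. Next row=LF[1]=9
  step 9: row=9, L[9]='v', prepend. Next row=LF[9]=7
  step 10: row=7, L[7]='v', prepend. Next row=LF[7]=6
  step 11: row=6, L[6]='v', prepend. Next row=LF[6]=5
  step 12: row=5, L[5]='w', prepend. Next row=LF[5]=11
Reversed output: wvvvwuuuwuw$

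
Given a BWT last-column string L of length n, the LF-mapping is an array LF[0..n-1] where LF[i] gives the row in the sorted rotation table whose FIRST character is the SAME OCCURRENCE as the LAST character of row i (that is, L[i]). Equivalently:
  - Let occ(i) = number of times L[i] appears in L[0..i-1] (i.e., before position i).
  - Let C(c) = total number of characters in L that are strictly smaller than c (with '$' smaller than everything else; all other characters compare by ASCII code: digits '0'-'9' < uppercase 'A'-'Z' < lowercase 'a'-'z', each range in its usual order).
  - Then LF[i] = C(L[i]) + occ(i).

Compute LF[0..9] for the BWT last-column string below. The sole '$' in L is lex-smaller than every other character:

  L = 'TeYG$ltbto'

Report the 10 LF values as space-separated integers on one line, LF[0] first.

Char counts: '$':1, 'G':1, 'T':1, 'Y':1, 'b':1, 'e':1, 'l':1, 'o':1, 't':2
C (first-col start): C('$')=0, C('G')=1, C('T')=2, C('Y')=3, C('b')=4, C('e')=5, C('l')=6, C('o')=7, C('t')=8
L[0]='T': occ=0, LF[0]=C('T')+0=2+0=2
L[1]='e': occ=0, LF[1]=C('e')+0=5+0=5
L[2]='Y': occ=0, LF[2]=C('Y')+0=3+0=3
L[3]='G': occ=0, LF[3]=C('G')+0=1+0=1
L[4]='$': occ=0, LF[4]=C('$')+0=0+0=0
L[5]='l': occ=0, LF[5]=C('l')+0=6+0=6
L[6]='t': occ=0, LF[6]=C('t')+0=8+0=8
L[7]='b': occ=0, LF[7]=C('b')+0=4+0=4
L[8]='t': occ=1, LF[8]=C('t')+1=8+1=9
L[9]='o': occ=0, LF[9]=C('o')+0=7+0=7

Answer: 2 5 3 1 0 6 8 4 9 7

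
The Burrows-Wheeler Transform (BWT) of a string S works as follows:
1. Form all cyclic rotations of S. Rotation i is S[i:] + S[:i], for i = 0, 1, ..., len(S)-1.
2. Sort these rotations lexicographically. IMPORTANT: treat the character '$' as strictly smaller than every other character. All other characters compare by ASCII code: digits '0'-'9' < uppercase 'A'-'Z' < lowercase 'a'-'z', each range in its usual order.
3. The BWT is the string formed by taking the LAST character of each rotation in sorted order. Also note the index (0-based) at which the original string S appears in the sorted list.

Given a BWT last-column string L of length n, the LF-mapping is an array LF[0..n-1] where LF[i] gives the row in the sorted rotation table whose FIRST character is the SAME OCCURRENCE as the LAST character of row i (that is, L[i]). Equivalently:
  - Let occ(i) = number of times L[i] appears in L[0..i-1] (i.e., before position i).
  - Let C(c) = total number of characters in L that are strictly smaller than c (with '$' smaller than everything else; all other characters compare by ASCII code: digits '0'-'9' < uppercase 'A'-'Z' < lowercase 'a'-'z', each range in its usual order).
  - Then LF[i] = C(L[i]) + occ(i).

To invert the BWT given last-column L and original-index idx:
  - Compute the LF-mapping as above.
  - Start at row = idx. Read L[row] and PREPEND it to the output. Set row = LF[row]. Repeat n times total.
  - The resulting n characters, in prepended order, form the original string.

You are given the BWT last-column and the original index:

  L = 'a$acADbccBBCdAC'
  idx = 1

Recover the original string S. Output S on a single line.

Answer: ABbCdcDCcBaAca$

Derivation:
LF mapping: 8 0 9 11 1 7 10 12 13 3 4 5 14 2 6
Walk LF starting at row 1, prepending L[row]:
  step 1: row=1, L[1]='$', prepend. Next row=LF[1]=0
  step 2: row=0, L[0]='a', prepend. Next row=LF[0]=8
  step 3: row=8, L[8]='c', prepend. Next row=LF[8]=13
  step 4: row=13, L[13]='A', prepend. Next row=LF[13]=2
  step 5: row=2, L[2]='a', prepend. Next row=LF[2]=9
  step 6: row=9, L[9]='B', prepend. Next row=LF[9]=3
  step 7: row=3, L[3]='c', prepend. Next row=LF[3]=11
  step 8: row=11, L[11]='C', prepend. Next row=LF[11]=5
  step 9: row=5, L[5]='D', prepend. Next row=LF[5]=7
  step 10: row=7, L[7]='c', prepend. Next row=LF[7]=12
  step 11: row=12, L[12]='d', prepend. Next row=LF[12]=14
  step 12: row=14, L[14]='C', prepend. Next row=LF[14]=6
  step 13: row=6, L[6]='b', prepend. Next row=LF[6]=10
  step 14: row=10, L[10]='B', prepend. Next row=LF[10]=4
  step 15: row=4, L[4]='A', prepend. Next row=LF[4]=1
Reversed output: ABbCdcDCcBaAca$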